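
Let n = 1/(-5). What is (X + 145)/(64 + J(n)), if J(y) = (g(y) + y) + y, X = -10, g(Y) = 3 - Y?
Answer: 675/334 ≈ 2.0210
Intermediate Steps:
n = -1/5 ≈ -0.20000
J(y) = 3 + y (J(y) = ((3 - y) + y) + y = 3 + y)
(X + 145)/(64 + J(n)) = (-10 + 145)/(64 + (3 - 1/5)) = 135/(64 + 14/5) = 135/(334/5) = 135*(5/334) = 675/334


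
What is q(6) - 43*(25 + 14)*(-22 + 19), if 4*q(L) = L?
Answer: 10065/2 ≈ 5032.5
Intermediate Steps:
q(L) = L/4
q(6) - 43*(25 + 14)*(-22 + 19) = (¼)*6 - 43*(25 + 14)*(-22 + 19) = 3/2 - 1677*(-3) = 3/2 - 43*(-117) = 3/2 + 5031 = 10065/2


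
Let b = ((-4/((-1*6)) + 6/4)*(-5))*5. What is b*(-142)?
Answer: 23075/3 ≈ 7691.7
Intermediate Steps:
b = -325/6 (b = ((-4/(-6) + 6*(1/4))*(-5))*5 = ((-4*(-1/6) + 3/2)*(-5))*5 = ((2/3 + 3/2)*(-5))*5 = ((13/6)*(-5))*5 = -65/6*5 = -325/6 ≈ -54.167)
b*(-142) = -325/6*(-142) = 23075/3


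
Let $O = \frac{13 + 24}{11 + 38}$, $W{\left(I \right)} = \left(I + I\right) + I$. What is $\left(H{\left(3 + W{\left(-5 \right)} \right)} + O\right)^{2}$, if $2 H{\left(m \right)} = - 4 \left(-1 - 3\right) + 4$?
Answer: $\frac{277729}{2401} \approx 115.67$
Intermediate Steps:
$W{\left(I \right)} = 3 I$ ($W{\left(I \right)} = 2 I + I = 3 I$)
$H{\left(m \right)} = 10$ ($H{\left(m \right)} = \frac{- 4 \left(-1 - 3\right) + 4}{2} = \frac{\left(-4\right) \left(-4\right) + 4}{2} = \frac{16 + 4}{2} = \frac{1}{2} \cdot 20 = 10$)
$O = \frac{37}{49} \approx 0.7551$
$\left(H{\left(3 + W{\left(-5 \right)} \right)} + O\right)^{2} = \left(10 + \frac{37}{49}\right)^{2} = \left(\frac{527}{49}\right)^{2} = \frac{277729}{2401}$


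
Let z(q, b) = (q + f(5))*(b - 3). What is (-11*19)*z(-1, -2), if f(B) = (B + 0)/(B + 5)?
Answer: -1045/2 ≈ -522.50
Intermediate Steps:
f(B) = B/(5 + B)
z(q, b) = (½ + q)*(-3 + b) (z(q, b) = (q + 5/(5 + 5))*(b - 3) = (q + 5/10)*(-3 + b) = (q + 5*(⅒))*(-3 + b) = (q + ½)*(-3 + b) = (½ + q)*(-3 + b))
(-11*19)*z(-1, -2) = (-11*19)*(-3/2 + (½)*(-2) - 3*(-1) - 2*(-1)) = -209*(-3/2 - 1 + 3 + 2) = -209*5/2 = -1045/2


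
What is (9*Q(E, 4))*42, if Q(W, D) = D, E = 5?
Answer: 1512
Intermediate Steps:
(9*Q(E, 4))*42 = (9*4)*42 = 36*42 = 1512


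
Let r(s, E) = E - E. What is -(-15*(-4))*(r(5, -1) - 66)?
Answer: 3960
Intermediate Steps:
r(s, E) = 0
-(-15*(-4))*(r(5, -1) - 66) = -(-15*(-4))*(0 - 66) = -60*(-66) = -1*(-3960) = 3960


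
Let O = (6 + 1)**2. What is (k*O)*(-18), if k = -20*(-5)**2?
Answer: 441000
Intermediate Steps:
O = 49 (O = 7**2 = 49)
k = -500 (k = -20*25 = -500)
(k*O)*(-18) = -500*49*(-18) = -24500*(-18) = 441000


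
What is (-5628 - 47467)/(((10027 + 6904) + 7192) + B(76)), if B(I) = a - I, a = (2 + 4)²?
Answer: -53095/24083 ≈ -2.2047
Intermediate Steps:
a = 36 (a = 6² = 36)
B(I) = 36 - I
(-5628 - 47467)/(((10027 + 6904) + 7192) + B(76)) = (-5628 - 47467)/(((10027 + 6904) + 7192) + (36 - 1*76)) = -53095/((16931 + 7192) + (36 - 76)) = -53095/(24123 - 40) = -53095/24083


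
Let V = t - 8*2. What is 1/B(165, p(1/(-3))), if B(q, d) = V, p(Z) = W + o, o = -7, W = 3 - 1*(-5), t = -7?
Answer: -1/23 ≈ -0.043478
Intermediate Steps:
W = 8 (W = 3 + 5 = 8)
V = -23 (V = -7 - 8*2 = -7 - 16 = -23)
p(Z) = 1 (p(Z) = 8 - 7 = 1)
B(q, d) = -23
1/B(165, p(1/(-3))) = 1/(-23) = -1/23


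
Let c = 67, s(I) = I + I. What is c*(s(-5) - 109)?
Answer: -7973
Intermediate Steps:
s(I) = 2*I
c*(s(-5) - 109) = 67*(2*(-5) - 109) = 67*(-10 - 109) = 67*(-119) = -7973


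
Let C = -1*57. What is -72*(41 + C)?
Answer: 1152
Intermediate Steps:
C = -57
-72*(41 + C) = -72*(41 - 57) = -72*(-16) = 1152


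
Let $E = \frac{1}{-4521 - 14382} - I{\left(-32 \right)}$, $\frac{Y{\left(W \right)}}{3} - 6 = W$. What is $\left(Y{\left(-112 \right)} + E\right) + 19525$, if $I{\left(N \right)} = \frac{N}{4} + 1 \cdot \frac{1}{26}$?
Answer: $\frac{9443730841}{491478} \approx 19215.0$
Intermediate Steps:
$Y{\left(W \right)} = 18 + 3 W$
$I{\left(N \right)} = \frac{1}{26} + \frac{N}{4}$ ($I{\left(N \right)} = N \frac{1}{4} + 1 \cdot \frac{1}{26} = \frac{N}{4} + \frac{1}{26} = \frac{1}{26} + \frac{N}{4}$)
$E = \frac{3912895}{491478}$ ($E = \frac{1}{-4521 - 14382} - \left(\frac{1}{26} + \frac{1}{4} \left(-32\right)\right) = \frac{1}{-18903} - \left(\frac{1}{26} - 8\right) = - \frac{1}{18903} - - \frac{207}{26} = - \frac{1}{18903} + \frac{207}{26} = \frac{3912895}{491478} \approx 7.9615$)
$\left(Y{\left(-112 \right)} + E\right) + 19525 = \left(\left(18 + 3 \left(-112\right)\right) + \frac{3912895}{491478}\right) + 19525 = \left(\left(18 - 336\right) + \frac{3912895}{491478}\right) + 19525 = \left(-318 + \frac{3912895}{491478}\right) + 19525 = - \frac{152377109}{491478} + 19525 = \frac{9443730841}{491478}$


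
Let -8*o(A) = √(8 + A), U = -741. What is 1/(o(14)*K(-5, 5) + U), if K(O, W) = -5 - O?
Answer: -1/741 ≈ -0.0013495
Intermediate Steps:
o(A) = -√(8 + A)/8
1/(o(14)*K(-5, 5) + U) = 1/((-√(8 + 14)/8)*(-5 - 1*(-5)) - 741) = 1/((-√22/8)*(-5 + 5) - 741) = 1/(-√22/8*0 - 741) = 1/(0 - 741) = 1/(-741) = -1/741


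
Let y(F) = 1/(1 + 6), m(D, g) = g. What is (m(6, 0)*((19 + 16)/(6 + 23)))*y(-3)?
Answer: 0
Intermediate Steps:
y(F) = ⅐ (y(F) = 1/7 = ⅐)
(m(6, 0)*((19 + 16)/(6 + 23)))*y(-3) = (0*((19 + 16)/(6 + 23)))*(⅐) = (0*(35/29))*(⅐) = 0*(⅐) = 0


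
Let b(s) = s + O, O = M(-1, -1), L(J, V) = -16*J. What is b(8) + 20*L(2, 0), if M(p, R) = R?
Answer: -633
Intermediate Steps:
O = -1
b(s) = -1 + s (b(s) = s - 1 = -1 + s)
b(8) + 20*L(2, 0) = (-1 + 8) + 20*(-16*2) = 7 + 20*(-32) = 7 - 640 = -633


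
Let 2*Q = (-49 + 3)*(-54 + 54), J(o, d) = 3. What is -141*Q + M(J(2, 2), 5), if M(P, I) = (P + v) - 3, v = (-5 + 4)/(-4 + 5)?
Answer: -1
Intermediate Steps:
v = -1 (v = -1/1 = -1*1 = -1)
Q = 0 (Q = ((-49 + 3)*(-54 + 54))/2 = (-46*0)/2 = (½)*0 = 0)
M(P, I) = -4 + P (M(P, I) = (P - 1) - 3 = (-1 + P) - 3 = -4 + P)
-141*Q + M(J(2, 2), 5) = -141*0 + (-4 + 3) = 0 - 1 = -1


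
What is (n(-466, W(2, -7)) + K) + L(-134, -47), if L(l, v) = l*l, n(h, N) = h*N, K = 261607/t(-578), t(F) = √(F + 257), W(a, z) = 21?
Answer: 8170 - 261607*I*√321/321 ≈ 8170.0 - 14601.0*I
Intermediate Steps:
t(F) = √(257 + F)
K = -261607*I*√321/321 (K = 261607/(√(257 - 578)) = 261607/(√(-321)) = 261607/((I*√321)) = 261607*(-I*√321/321) = -261607*I*√321/321 ≈ -14601.0*I)
n(h, N) = N*h
L(l, v) = l²
(n(-466, W(2, -7)) + K) + L(-134, -47) = (21*(-466) - 261607*I*√321/321) + (-134)² = (-9786 - 261607*I*√321/321) + 17956 = 8170 - 261607*I*√321/321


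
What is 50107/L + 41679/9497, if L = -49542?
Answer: 1588994839/470500374 ≈ 3.3772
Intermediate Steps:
50107/L + 41679/9497 = 50107/(-49542) + 41679/9497 = 50107*(-1/49542) + 41679*(1/9497) = -50107/49542 + 41679/9497 = 1588994839/470500374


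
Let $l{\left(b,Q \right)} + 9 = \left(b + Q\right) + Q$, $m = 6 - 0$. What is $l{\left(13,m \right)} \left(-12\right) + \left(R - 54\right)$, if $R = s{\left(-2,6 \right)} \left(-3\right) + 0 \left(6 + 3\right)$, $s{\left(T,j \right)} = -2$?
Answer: $-240$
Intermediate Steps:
$m = 6$ ($m = 6 + 0 = 6$)
$l{\left(b,Q \right)} = -9 + b + 2 Q$ ($l{\left(b,Q \right)} = -9 + \left(\left(b + Q\right) + Q\right) = -9 + \left(\left(Q + b\right) + Q\right) = -9 + \left(b + 2 Q\right) = -9 + b + 2 Q$)
$R = 6$ ($R = \left(-2\right) \left(-3\right) + 0 \left(6 + 3\right) = 6 + 0 \cdot 9 = 6 + 0 = 6$)
$l{\left(13,m \right)} \left(-12\right) + \left(R - 54\right) = \left(-9 + 13 + 2 \cdot 6\right) \left(-12\right) + \left(6 - 54\right) = \left(-9 + 13 + 12\right) \left(-12\right) - 48 = 16 \left(-12\right) - 48 = -192 - 48 = -240$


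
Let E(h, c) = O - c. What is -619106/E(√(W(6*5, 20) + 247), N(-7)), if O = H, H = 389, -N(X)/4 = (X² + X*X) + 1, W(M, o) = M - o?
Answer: -619106/785 ≈ -788.67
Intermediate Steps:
N(X) = -4 - 8*X² (N(X) = -4*((X² + X*X) + 1) = -4*((X² + X²) + 1) = -4*(2*X² + 1) = -4*(1 + 2*X²) = -4 - 8*X²)
O = 389
E(h, c) = 389 - c
-619106/E(√(W(6*5, 20) + 247), N(-7)) = -619106/(389 - (-4 - 8*(-7)²)) = -619106/(389 - (-4 - 8*49)) = -619106/(389 - (-4 - 392)) = -619106/(389 - 1*(-396)) = -619106/(389 + 396) = -619106/785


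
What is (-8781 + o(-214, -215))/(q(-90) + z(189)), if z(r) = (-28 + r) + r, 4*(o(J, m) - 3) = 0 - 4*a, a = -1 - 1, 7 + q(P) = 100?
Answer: -8776/443 ≈ -19.810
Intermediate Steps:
q(P) = 93 (q(P) = -7 + 100 = 93)
a = -2
o(J, m) = 5 (o(J, m) = 3 + (0 - 4*(-2))/4 = 3 + (0 + 8)/4 = 3 + (¼)*8 = 3 + 2 = 5)
z(r) = -28 + 2*r
(-8781 + o(-214, -215))/(q(-90) + z(189)) = (-8781 + 5)/(93 + (-28 + 2*189)) = -8776/(93 + (-28 + 378)) = -8776/(93 + 350) = -8776/443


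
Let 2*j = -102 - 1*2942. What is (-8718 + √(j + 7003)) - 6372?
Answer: -15090 + 3*√609 ≈ -15016.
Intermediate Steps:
j = -1522 (j = (-102 - 1*2942)/2 = (-102 - 2942)/2 = (½)*(-3044) = -1522)
(-8718 + √(j + 7003)) - 6372 = (-8718 + √(-1522 + 7003)) - 6372 = (-8718 + √5481) - 6372 = (-8718 + 3*√609) - 6372 = -15090 + 3*√609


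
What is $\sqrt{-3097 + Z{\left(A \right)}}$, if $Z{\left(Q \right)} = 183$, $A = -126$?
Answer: $i \sqrt{2914} \approx 53.982 i$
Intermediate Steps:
$\sqrt{-3097 + Z{\left(A \right)}} = \sqrt{-3097 + 183} = \sqrt{-2914} = i \sqrt{2914}$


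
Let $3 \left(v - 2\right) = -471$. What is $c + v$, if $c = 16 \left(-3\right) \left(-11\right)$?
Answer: $373$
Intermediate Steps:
$c = 528$ ($c = \left(-48\right) \left(-11\right) = 528$)
$v = -155$ ($v = 2 + \frac{1}{3} \left(-471\right) = 2 - 157 = -155$)
$c + v = 528 - 155 = 373$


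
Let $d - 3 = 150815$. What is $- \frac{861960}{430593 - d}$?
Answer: $- \frac{172392}{55955} \approx -3.0809$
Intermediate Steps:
$d = 150818$ ($d = 3 + 150815 = 150818$)
$- \frac{861960}{430593 - d} = - \frac{861960}{430593 - 150818} = - \frac{861960}{279775} = \left(-861960\right) \frac{1}{279775} = - \frac{172392}{55955}$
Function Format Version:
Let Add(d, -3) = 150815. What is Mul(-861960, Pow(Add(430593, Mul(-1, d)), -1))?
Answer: Rational(-172392, 55955) ≈ -3.0809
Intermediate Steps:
d = 150818 (d = Add(3, 150815) = 150818)
Mul(-861960, Pow(Add(430593, Mul(-1, d)), -1)) = Mul(-861960, Pow(Add(430593, Mul(-1, 150818)), -1)) = Mul(-861960, Pow(Add(430593, -150818), -1)) = Mul(-861960, Pow(279775, -1)) = Mul(-861960, Rational(1, 279775)) = Rational(-172392, 55955)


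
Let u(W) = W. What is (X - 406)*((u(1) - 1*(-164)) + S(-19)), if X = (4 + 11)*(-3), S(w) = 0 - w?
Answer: -82984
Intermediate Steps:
S(w) = -w
X = -45 (X = 15*(-3) = -45)
(X - 406)*((u(1) - 1*(-164)) + S(-19)) = (-45 - 406)*((1 - 1*(-164)) - 1*(-19)) = -451*((1 + 164) + 19) = -451*(165 + 19) = -451*184 = -82984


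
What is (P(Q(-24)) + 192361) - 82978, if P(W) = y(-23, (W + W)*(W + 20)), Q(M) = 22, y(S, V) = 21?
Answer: 109404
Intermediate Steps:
P(W) = 21
(P(Q(-24)) + 192361) - 82978 = (21 + 192361) - 82978 = 192382 - 82978 = 109404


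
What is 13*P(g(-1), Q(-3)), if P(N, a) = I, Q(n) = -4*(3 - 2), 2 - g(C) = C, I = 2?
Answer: 26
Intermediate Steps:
g(C) = 2 - C
Q(n) = -4 (Q(n) = -4*1 = -4)
P(N, a) = 2
13*P(g(-1), Q(-3)) = 13*2 = 26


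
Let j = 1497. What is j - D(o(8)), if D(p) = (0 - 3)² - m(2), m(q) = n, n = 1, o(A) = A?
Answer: 1489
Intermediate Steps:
m(q) = 1
D(p) = 8 (D(p) = (0 - 3)² - 1*1 = (-3)² - 1 = 9 - 1 = 8)
j - D(o(8)) = 1497 - 1*8 = 1497 - 8 = 1489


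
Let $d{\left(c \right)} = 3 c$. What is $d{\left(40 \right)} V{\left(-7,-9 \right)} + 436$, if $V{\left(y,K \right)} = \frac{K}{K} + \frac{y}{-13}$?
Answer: $\frac{8068}{13} \approx 620.62$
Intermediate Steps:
$V{\left(y,K \right)} = 1 - \frac{y}{13}$ ($V{\left(y,K \right)} = 1 + y \left(- \frac{1}{13}\right) = 1 - \frac{y}{13}$)
$d{\left(40 \right)} V{\left(-7,-9 \right)} + 436 = 3 \cdot 40 \left(1 - - \frac{7}{13}\right) + 436 = 120 \left(1 + \frac{7}{13}\right) + 436 = 120 \cdot \frac{20}{13} + 436 = \frac{2400}{13} + 436 = \frac{8068}{13}$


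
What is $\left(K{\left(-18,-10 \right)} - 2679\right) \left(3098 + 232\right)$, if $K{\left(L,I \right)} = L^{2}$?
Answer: $-7842150$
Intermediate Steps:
$\left(K{\left(-18,-10 \right)} - 2679\right) \left(3098 + 232\right) = \left(\left(-18\right)^{2} - 2679\right) \left(3098 + 232\right) = \left(324 - 2679\right) 3330 = \left(-2355\right) 3330 = -7842150$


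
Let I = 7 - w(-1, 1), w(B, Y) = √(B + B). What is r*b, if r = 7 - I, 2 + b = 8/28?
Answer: -12*I*√2/7 ≈ -2.4244*I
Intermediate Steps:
b = -12/7 (b = -2 + 8/28 = -2 + 8*(1/28) = -2 + 2/7 = -12/7 ≈ -1.7143)
w(B, Y) = √2*√B (w(B, Y) = √(2*B) = √2*√B)
I = 7 - I*√2 (I = 7 - √2*√(-1) = 7 - √2*I = 7 - I*√2 ≈ 7.0 - 1.4142*I)
r = I*√2 (r = 7 - (7 - I*√2) = 7 + (-7 + I*√2) = I*√2 ≈ 1.4142*I)
r*b = (I*√2)*(-12/7) = -12*I*√2/7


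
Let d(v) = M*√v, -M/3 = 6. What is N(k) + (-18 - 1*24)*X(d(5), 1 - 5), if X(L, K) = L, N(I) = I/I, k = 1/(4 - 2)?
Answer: 1 + 756*√5 ≈ 1691.5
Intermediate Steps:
k = ½ (k = 1/2 = ½ ≈ 0.50000)
N(I) = 1
M = -18 (M = -3*6 = -18)
d(v) = -18*√v
N(k) + (-18 - 1*24)*X(d(5), 1 - 5) = 1 + (-18 - 1*24)*(-18*√5) = 1 + (-18 - 24)*(-18*√5) = 1 - (-756)*√5 = 1 + 756*√5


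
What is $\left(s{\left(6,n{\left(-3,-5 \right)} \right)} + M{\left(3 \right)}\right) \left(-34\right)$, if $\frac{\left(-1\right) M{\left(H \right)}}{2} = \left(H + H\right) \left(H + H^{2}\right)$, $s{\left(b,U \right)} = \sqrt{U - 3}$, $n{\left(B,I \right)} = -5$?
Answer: $4896 - 68 i \sqrt{2} \approx 4896.0 - 96.167 i$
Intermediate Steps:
$s{\left(b,U \right)} = \sqrt{-3 + U}$
$M{\left(H \right)} = - 4 H \left(H + H^{2}\right)$ ($M{\left(H \right)} = - 2 \left(H + H\right) \left(H + H^{2}\right) = - 2 \cdot 2 H \left(H + H^{2}\right) = - 4 H \left(H + H^{2}\right)$)
$\left(s{\left(6,n{\left(-3,-5 \right)} \right)} + M{\left(3 \right)}\right) \left(-34\right) = \left(\sqrt{-3 - 5} + 4 \cdot 3^{2} \left(-1 - 3\right)\right) \left(-34\right) = \left(\sqrt{-8} + 4 \cdot 9 \left(-1 - 3\right)\right) \left(-34\right) = \left(2 i \sqrt{2} + 4 \cdot 9 \left(-4\right)\right) \left(-34\right) = \left(2 i \sqrt{2} - 144\right) \left(-34\right) = \left(-144 + 2 i \sqrt{2}\right) \left(-34\right) = 4896 - 68 i \sqrt{2}$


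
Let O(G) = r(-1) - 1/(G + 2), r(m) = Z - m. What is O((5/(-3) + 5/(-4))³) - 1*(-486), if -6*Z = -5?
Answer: 115389781/236514 ≈ 487.88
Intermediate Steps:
Z = ⅚ (Z = -⅙*(-5) = ⅚ ≈ 0.83333)
r(m) = ⅚ - m
O(G) = 11/6 - 1/(2 + G) (O(G) = (⅚ - 1*(-1)) - 1/(G + 2) = (⅚ + 1) - 1/(2 + G) = 11/6 - 1/(2 + G))
O((5/(-3) + 5/(-4))³) - 1*(-486) = (16 + 11*(5/(-3) + 5/(-4))³)/(6*(2 + (5/(-3) + 5/(-4))³)) - 1*(-486) = (16 + 11*(5*(-⅓) + 5*(-¼))³)/(6*(2 + (5*(-⅓) + 5*(-¼))³)) + 486 = (16 + 11*(-5/3 - 5/4)³)/(6*(2 + (-5/3 - 5/4)³)) + 486 = (16 + 11*(-35/12)³)/(6*(2 + (-35/12)³)) + 486 = (16 + 11*(-42875/1728))/(6*(2 - 42875/1728)) + 486 = (16 - 471625/1728)/(6*(-39419/1728)) + 486 = (⅙)*(-1728/39419)*(-443977/1728) + 486 = 443977/236514 + 486 = 115389781/236514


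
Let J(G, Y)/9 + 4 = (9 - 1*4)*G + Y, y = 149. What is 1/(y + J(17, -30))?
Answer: 1/608 ≈ 0.0016447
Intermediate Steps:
J(G, Y) = -36 + 9*Y + 45*G (J(G, Y) = -36 + 9*((9 - 1*4)*G + Y) = -36 + 9*((9 - 4)*G + Y) = -36 + 9*(5*G + Y) = -36 + 9*(Y + 5*G) = -36 + (9*Y + 45*G) = -36 + 9*Y + 45*G)
1/(y + J(17, -30)) = 1/(149 + (-36 + 9*(-30) + 45*17)) = 1/(149 + (-36 - 270 + 765)) = 1/(149 + 459) = 1/608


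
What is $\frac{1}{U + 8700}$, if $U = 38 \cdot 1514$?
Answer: $\frac{1}{66232} \approx 1.5098 \cdot 10^{-5}$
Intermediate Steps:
$U = 57532$
$\frac{1}{U + 8700} = \frac{1}{57532 + 8700} = \frac{1}{66232}$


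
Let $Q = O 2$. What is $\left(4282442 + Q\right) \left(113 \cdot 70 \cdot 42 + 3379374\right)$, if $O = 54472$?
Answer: $16299041929284$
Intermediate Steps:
$Q = 108944$ ($Q = 54472 \cdot 2 = 108944$)
$\left(4282442 + Q\right) \left(113 \cdot 70 \cdot 42 + 3379374\right) = \left(4282442 + 108944\right) \left(113 \cdot 70 \cdot 42 + 3379374\right) = 4391386 \left(7910 \cdot 42 + 3379374\right) = 4391386 \left(332220 + 3379374\right) = 4391386 \cdot 3711594 = 16299041929284$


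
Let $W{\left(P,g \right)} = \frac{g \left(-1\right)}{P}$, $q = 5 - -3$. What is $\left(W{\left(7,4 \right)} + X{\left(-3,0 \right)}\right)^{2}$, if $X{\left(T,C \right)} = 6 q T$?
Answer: $\frac{1024144}{49} \approx 20901.0$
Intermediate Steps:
$q = 8$ ($q = 5 + 3 = 8$)
$W{\left(P,g \right)} = - \frac{g}{P}$ ($W{\left(P,g \right)} = \frac{\left(-1\right) g}{P} = - \frac{g}{P}$)
$X{\left(T,C \right)} = 48 T$ ($X{\left(T,C \right)} = 6 \cdot 8 T = 48 T$)
$\left(W{\left(7,4 \right)} + X{\left(-3,0 \right)}\right)^{2} = \left(\left(-1\right) 4 \cdot \frac{1}{7} + 48 \left(-3\right)\right)^{2} = \left(\left(-1\right) 4 \cdot \frac{1}{7} - 144\right)^{2} = \left(- \frac{4}{7} - 144\right)^{2} = \left(- \frac{1012}{7}\right)^{2} = \frac{1024144}{49}$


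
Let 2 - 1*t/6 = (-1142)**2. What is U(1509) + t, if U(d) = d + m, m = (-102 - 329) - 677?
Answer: -7824571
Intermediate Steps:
t = -7824972 (t = 12 - 6*(-1142)**2 = 12 - 6*1304164 = 12 - 7824984 = -7824972)
m = -1108 (m = -431 - 677 = -1108)
U(d) = -1108 + d (U(d) = d - 1108 = -1108 + d)
U(1509) + t = (-1108 + 1509) - 7824972 = 401 - 7824972 = -7824571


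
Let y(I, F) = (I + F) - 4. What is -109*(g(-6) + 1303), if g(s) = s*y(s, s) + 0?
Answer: -152491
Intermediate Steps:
y(I, F) = -4 + F + I (y(I, F) = (F + I) - 4 = -4 + F + I)
g(s) = s*(-4 + 2*s) (g(s) = s*(-4 + s + s) + 0 = s*(-4 + 2*s) + 0 = s*(-4 + 2*s))
-109*(g(-6) + 1303) = -109*(2*(-6)*(-2 - 6) + 1303) = -109*(2*(-6)*(-8) + 1303) = -109*(96 + 1303) = -109*1399 = -152491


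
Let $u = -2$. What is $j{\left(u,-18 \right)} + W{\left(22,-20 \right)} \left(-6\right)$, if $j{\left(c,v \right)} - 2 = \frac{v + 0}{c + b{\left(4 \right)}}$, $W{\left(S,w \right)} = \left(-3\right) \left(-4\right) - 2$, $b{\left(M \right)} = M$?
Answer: $-67$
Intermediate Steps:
$W{\left(S,w \right)} = 10$ ($W{\left(S,w \right)} = 12 - 2 = 10$)
$j{\left(c,v \right)} = 2 + \frac{v}{4 + c}$ ($j{\left(c,v \right)} = 2 + \frac{v + 0}{c + 4} = 2 + \frac{v}{4 + c}$)
$j{\left(u,-18 \right)} + W{\left(22,-20 \right)} \left(-6\right) = \frac{8 - 18 + 2 \left(-2\right)}{4 - 2} + 10 \left(-6\right) = \frac{8 - 18 - 4}{2} - 60 = \frac{1}{2} \left(-14\right) - 60 = -7 - 60 = -67$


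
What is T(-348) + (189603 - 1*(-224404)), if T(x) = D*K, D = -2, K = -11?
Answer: 414029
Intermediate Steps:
T(x) = 22 (T(x) = -2*(-11) = 22)
T(-348) + (189603 - 1*(-224404)) = 22 + (189603 - 1*(-224404)) = 22 + (189603 + 224404) = 22 + 414007 = 414029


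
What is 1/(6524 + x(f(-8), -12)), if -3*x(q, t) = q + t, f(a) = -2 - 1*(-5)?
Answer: 1/6527 ≈ 0.00015321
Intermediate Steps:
f(a) = 3 (f(a) = -2 + 5 = 3)
x(q, t) = -q/3 - t/3 (x(q, t) = -(q + t)/3 = -q/3 - t/3)
1/(6524 + x(f(-8), -12)) = 1/(6524 + (-1/3*3 - 1/3*(-12))) = 1/(6524 + (-1 + 4)) = 1/(6524 + 3) = 1/6527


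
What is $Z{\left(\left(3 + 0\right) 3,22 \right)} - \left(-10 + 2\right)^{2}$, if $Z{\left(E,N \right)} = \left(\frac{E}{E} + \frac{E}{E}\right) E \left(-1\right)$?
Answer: $-82$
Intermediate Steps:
$Z{\left(E,N \right)} = - 2 E$ ($Z{\left(E,N \right)} = \left(1 + 1\right) E \left(-1\right) = 2 E \left(-1\right) = - 2 E$)
$Z{\left(\left(3 + 0\right) 3,22 \right)} - \left(-10 + 2\right)^{2} = - 2 \left(3 + 0\right) 3 - \left(-10 + 2\right)^{2} = - 2 \cdot 3 \cdot 3 - \left(-8\right)^{2} = \left(-2\right) 9 - 64 = -18 - 64 = -82$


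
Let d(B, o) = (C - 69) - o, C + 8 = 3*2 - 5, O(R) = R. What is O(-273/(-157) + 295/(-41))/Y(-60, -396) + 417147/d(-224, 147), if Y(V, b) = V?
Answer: -80551341067/43063530 ≈ -1870.5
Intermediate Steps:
C = -7 (C = -8 + (3*2 - 5) = -8 + (6 - 5) = -8 + 1 = -7)
d(B, o) = -76 - o (d(B, o) = (-7 - 69) - o = -76 - o)
O(-273/(-157) + 295/(-41))/Y(-60, -396) + 417147/d(-224, 147) = (-273/(-157) + 295/(-41))/(-60) + 417147/(-76 - 1*147) = (-273*(-1/157) + 295*(-1/41))*(-1/60) + 417147/(-76 - 147) = (273/157 - 295/41)*(-1/60) + 417147/(-223) = -35122/6437*(-1/60) + 417147*(-1/223) = 17561/193110 - 417147/223 = -80551341067/43063530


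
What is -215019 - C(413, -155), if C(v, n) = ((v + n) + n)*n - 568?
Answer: -198486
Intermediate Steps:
C(v, n) = -568 + n*(v + 2*n) (C(v, n) = ((n + v) + n)*n - 568 = (v + 2*n)*n - 568 = n*(v + 2*n) - 568 = -568 + n*(v + 2*n))
-215019 - C(413, -155) = -215019 - (-568 + 2*(-155)² - 155*413) = -215019 - (-568 + 2*24025 - 64015) = -215019 - (-568 + 48050 - 64015) = -215019 - 1*(-16533) = -215019 + 16533 = -198486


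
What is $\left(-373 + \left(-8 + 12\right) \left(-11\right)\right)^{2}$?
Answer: $173889$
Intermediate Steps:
$\left(-373 + \left(-8 + 12\right) \left(-11\right)\right)^{2} = \left(-373 + 4 \left(-11\right)\right)^{2} = \left(-373 - 44\right)^{2} = \left(-417\right)^{2} = 173889$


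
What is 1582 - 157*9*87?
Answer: -121349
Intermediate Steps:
1582 - 157*9*87 = 1582 - 1413*87 = 1582 - 122931 = -121349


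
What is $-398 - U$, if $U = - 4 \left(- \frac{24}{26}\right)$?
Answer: $- \frac{5222}{13} \approx -401.69$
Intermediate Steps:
$U = \frac{48}{13}$ ($U = - 4 \left(\left(-24\right) \frac{1}{26}\right) = \left(-4\right) \left(- \frac{12}{13}\right) = \frac{48}{13} \approx 3.6923$)
$-398 - U = -398 - \frac{48}{13} = - \frac{5222}{13}$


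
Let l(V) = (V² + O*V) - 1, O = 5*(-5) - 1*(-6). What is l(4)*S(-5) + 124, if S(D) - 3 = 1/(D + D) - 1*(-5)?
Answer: -3579/10 ≈ -357.90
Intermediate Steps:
O = -19 (O = -25 + 6 = -19)
S(D) = 8 + 1/(2*D) (S(D) = 3 + (1/(D + D) - 1*(-5)) = 3 + (1/(2*D) + 5) = 3 + (5 + 1/(2*D)) = 8 + 1/(2*D))
l(V) = -1 + V² - 19*V (l(V) = (V² - 19*V) - 1 = -1 + V² - 19*V)
l(4)*S(-5) + 124 = (-1 + 4² - 19*4)*(8 + (½)/(-5)) + 124 = (-1 + 16 - 76)*(8 + (½)*(-⅕)) + 124 = -61*(8 - ⅒) + 124 = -61*79/10 + 124 = -4819/10 + 124 = -3579/10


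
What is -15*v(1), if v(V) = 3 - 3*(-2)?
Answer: -135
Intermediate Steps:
v(V) = 9 (v(V) = 3 + 6 = 9)
-15*v(1) = -15*9 = -135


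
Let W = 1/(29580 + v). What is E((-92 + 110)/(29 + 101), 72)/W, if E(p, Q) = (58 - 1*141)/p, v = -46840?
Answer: 93117700/9 ≈ 1.0346e+7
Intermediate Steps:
W = -1/17260 (W = 1/(29580 - 46840) = 1/(-17260) = -1/17260 ≈ -5.7937e-5)
E(p, Q) = -83/p (E(p, Q) = (58 - 141)/p = -83/p)
E((-92 + 110)/(29 + 101), 72)/W = (-83*(29 + 101)/(-92 + 110))/(-1/17260) = -83/(18/130)*(-17260) = -83/(18*(1/130))*(-17260) = -83/9/65*(-17260) = -83*65/9*(-17260) = -5395/9*(-17260) = 93117700/9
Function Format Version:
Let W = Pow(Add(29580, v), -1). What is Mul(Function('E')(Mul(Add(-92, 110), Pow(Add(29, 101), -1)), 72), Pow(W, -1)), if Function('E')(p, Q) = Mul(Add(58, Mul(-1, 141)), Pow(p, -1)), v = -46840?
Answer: Rational(93117700, 9) ≈ 1.0346e+7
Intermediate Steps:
W = Rational(-1, 17260) (W = Pow(Add(29580, -46840), -1) = Pow(-17260, -1) = Rational(-1, 17260) ≈ -5.7937e-5)
Function('E')(p, Q) = Mul(-83, Pow(p, -1)) (Function('E')(p, Q) = Mul(Add(58, -141), Pow(p, -1)) = Mul(-83, Pow(p, -1)))
Mul(Function('E')(Mul(Add(-92, 110), Pow(Add(29, 101), -1)), 72), Pow(W, -1)) = Mul(Mul(-83, Pow(Mul(Add(-92, 110), Pow(Add(29, 101), -1)), -1)), Pow(Rational(-1, 17260), -1)) = Mul(Mul(-83, Pow(Mul(18, Pow(130, -1)), -1)), -17260) = Mul(Mul(-83, Pow(Mul(18, Rational(1, 130)), -1)), -17260) = Mul(Mul(-83, Pow(Rational(9, 65), -1)), -17260) = Mul(Mul(-83, Rational(65, 9)), -17260) = Mul(Rational(-5395, 9), -17260) = Rational(93117700, 9)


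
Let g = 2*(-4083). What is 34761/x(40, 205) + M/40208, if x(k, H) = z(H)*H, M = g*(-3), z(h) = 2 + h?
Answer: 406207153/284371080 ≈ 1.4284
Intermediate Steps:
g = -8166
M = 24498 (M = -8166*(-3) = 24498)
x(k, H) = H*(2 + H) (x(k, H) = (2 + H)*H = H*(2 + H))
34761/x(40, 205) + M/40208 = 34761/((205*(2 + 205))) + 24498/40208 = 34761/((205*207)) + 24498*(1/40208) = 34761/42435 + 12249/20104 = 34761*(1/42435) + 12249/20104 = 11587/14145 + 12249/20104 = 406207153/284371080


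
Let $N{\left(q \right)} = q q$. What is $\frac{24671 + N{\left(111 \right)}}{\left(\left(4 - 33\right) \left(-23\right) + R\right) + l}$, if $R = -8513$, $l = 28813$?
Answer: $\frac{36992}{20967} \approx 1.7643$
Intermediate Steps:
$N{\left(q \right)} = q^{2}$
$\frac{24671 + N{\left(111 \right)}}{\left(\left(4 - 33\right) \left(-23\right) + R\right) + l} = \frac{24671 + 111^{2}}{\left(\left(4 - 33\right) \left(-23\right) - 8513\right) + 28813} = \frac{24671 + 12321}{\left(\left(-29\right) \left(-23\right) - 8513\right) + 28813} = \frac{36992}{\left(667 - 8513\right) + 28813} = \frac{36992}{-7846 + 28813} = \frac{36992}{20967}$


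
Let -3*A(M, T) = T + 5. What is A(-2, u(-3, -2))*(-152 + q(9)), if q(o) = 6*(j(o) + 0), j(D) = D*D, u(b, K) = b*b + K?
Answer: -1336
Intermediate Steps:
u(b, K) = K + b² (u(b, K) = b² + K = K + b²)
j(D) = D²
A(M, T) = -5/3 - T/3 (A(M, T) = -(T + 5)/3 = -(5 + T)/3 = -5/3 - T/3)
q(o) = 6*o² (q(o) = 6*(o² + 0) = 6*o²)
A(-2, u(-3, -2))*(-152 + q(9)) = (-5/3 - (-2 + (-3)²)/3)*(-152 + 6*9²) = (-5/3 - (-2 + 9)/3)*(-152 + 6*81) = (-5/3 - ⅓*7)*(-152 + 486) = (-5/3 - 7/3)*334 = -4*334 = -1336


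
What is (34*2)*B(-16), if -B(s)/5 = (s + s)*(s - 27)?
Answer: -467840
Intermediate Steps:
B(s) = -10*s*(-27 + s) (B(s) = -5*(s + s)*(s - 27) = -5*2*s*(-27 + s) = -10*s*(-27 + s))
(34*2)*B(-16) = (34*2)*(10*(-16)*(27 - 1*(-16))) = 68*(10*(-16)*(27 + 16)) = 68*(10*(-16)*43) = 68*(-6880) = -467840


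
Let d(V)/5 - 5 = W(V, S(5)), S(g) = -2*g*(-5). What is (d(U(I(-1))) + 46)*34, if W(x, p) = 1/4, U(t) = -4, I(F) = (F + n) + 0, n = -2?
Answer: 4913/2 ≈ 2456.5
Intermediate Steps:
I(F) = -2 + F (I(F) = (F - 2) + 0 = (-2 + F) + 0 = -2 + F)
S(g) = 10*g
W(x, p) = ¼
d(V) = 105/4 (d(V) = 25 + 5*(¼) = 25 + 5/4 = 105/4)
(d(U(I(-1))) + 46)*34 = (105/4 + 46)*34 = (289/4)*34 = 4913/2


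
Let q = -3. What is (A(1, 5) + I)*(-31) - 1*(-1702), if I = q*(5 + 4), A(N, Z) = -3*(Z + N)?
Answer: 3097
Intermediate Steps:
A(N, Z) = -3*N - 3*Z (A(N, Z) = -3*(N + Z) = -3*N - 3*Z)
I = -27 (I = -3*(5 + 4) = -3*9 = -27)
(A(1, 5) + I)*(-31) - 1*(-1702) = ((-3*1 - 3*5) - 27)*(-31) - 1*(-1702) = ((-3 - 15) - 27)*(-31) + 1702 = (-18 - 27)*(-31) + 1702 = -45*(-31) + 1702 = 1395 + 1702 = 3097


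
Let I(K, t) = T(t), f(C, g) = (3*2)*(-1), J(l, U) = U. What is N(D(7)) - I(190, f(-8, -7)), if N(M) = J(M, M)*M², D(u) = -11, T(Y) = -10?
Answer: -1321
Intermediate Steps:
f(C, g) = -6 (f(C, g) = 6*(-1) = -6)
I(K, t) = -10
N(M) = M³ (N(M) = M*M² = M³)
N(D(7)) - I(190, f(-8, -7)) = (-11)³ - 1*(-10) = -1331 + 10 = -1321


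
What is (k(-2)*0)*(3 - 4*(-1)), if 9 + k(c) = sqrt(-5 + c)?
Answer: 0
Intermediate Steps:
k(c) = -9 + sqrt(-5 + c)
(k(-2)*0)*(3 - 4*(-1)) = ((-9 + sqrt(-5 - 2))*0)*(3 - 4*(-1)) = ((-9 + sqrt(-7))*0)*(3 + 4) = ((-9 + I*sqrt(7))*0)*7 = 0*7 = 0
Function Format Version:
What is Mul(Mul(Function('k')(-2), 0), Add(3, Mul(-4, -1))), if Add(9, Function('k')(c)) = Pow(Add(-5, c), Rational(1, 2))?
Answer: 0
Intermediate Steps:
Function('k')(c) = Add(-9, Pow(Add(-5, c), Rational(1, 2)))
Mul(Mul(Function('k')(-2), 0), Add(3, Mul(-4, -1))) = Mul(Mul(Add(-9, Pow(Add(-5, -2), Rational(1, 2))), 0), Add(3, Mul(-4, -1))) = Mul(Mul(Add(-9, Pow(-7, Rational(1, 2))), 0), Add(3, 4)) = Mul(Mul(Add(-9, Mul(I, Pow(7, Rational(1, 2)))), 0), 7) = Mul(0, 7) = 0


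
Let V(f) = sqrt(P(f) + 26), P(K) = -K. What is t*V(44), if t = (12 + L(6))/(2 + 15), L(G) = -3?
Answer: 27*I*sqrt(2)/17 ≈ 2.2461*I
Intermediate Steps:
V(f) = sqrt(26 - f) (V(f) = sqrt(-f + 26) = sqrt(26 - f))
t = 9/17 (t = (12 - 3)/(2 + 15) = 9/17 ≈ 0.52941)
t*V(44) = 9*sqrt(26 - 1*44)/17 = 9*sqrt(26 - 44)/17 = 9*sqrt(-18)/17 = 9*(3*I*sqrt(2))/17 = 27*I*sqrt(2)/17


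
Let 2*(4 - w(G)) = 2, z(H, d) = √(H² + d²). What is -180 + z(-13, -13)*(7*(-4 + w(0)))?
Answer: -180 - 91*√2 ≈ -308.69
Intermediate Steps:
w(G) = 3 (w(G) = 4 - ½*2 = 4 - 1 = 3)
-180 + z(-13, -13)*(7*(-4 + w(0))) = -180 + √((-13)² + (-13)²)*(7*(-4 + 3)) = -180 + √(169 + 169)*(7*(-1)) = -180 + √338*(-7) = -180 + (13*√2)*(-7) = -180 - 91*√2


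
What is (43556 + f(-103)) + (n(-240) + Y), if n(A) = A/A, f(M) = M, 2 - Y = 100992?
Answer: -57536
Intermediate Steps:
Y = -100990 (Y = 2 - 1*100992 = 2 - 100992 = -100990)
n(A) = 1
(43556 + f(-103)) + (n(-240) + Y) = (43556 - 103) + (1 - 100990) = 43453 - 100989 = -57536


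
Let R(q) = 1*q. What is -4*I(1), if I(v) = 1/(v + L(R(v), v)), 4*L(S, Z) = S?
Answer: -16/5 ≈ -3.2000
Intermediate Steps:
R(q) = q
L(S, Z) = S/4
I(v) = 4/(5*v) (I(v) = 1/(v + v/4) = 1/(5*v/4) = 4/(5*v))
-4*I(1) = -16/(5*1) = -16/5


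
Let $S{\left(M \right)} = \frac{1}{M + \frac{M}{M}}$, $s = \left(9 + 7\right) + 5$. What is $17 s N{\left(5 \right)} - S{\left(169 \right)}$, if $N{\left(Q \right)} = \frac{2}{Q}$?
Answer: $\frac{4855}{34} \approx 142.79$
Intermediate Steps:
$s = 21$ ($s = 16 + 5 = 21$)
$S{\left(M \right)} = \frac{1}{1 + M}$ ($S{\left(M \right)} = \frac{1}{M + 1} = \frac{1}{1 + M}$)
$17 s N{\left(5 \right)} - S{\left(169 \right)} = 17 \cdot 21 \cdot \frac{2}{5} - \frac{1}{1 + 169} = 357 \cdot 2 \cdot \frac{1}{5} - \frac{1}{170} = 357 \cdot \frac{2}{5} - \frac{1}{170} = \frac{714}{5} - \frac{1}{170} = \frac{4855}{34}$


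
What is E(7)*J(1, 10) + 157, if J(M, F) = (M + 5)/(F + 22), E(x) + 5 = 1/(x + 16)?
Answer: 28717/184 ≈ 156.07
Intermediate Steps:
E(x) = -5 + 1/(16 + x) (E(x) = -5 + 1/(x + 16) = -5 + 1/(16 + x))
J(M, F) = (5 + M)/(22 + F)
E(7)*J(1, 10) + 157 = ((-79 - 5*7)/(16 + 7))*((5 + 1)/(22 + 10)) + 157 = ((-79 - 35)/23)*(6/32) + 157 = ((1/23)*(-114))*((1/32)*6) + 157 = -114/23*3/16 + 157 = -171/184 + 157 = 28717/184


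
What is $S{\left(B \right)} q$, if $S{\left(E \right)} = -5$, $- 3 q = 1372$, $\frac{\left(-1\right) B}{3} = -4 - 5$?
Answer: $\frac{6860}{3} \approx 2286.7$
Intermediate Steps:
$B = 27$ ($B = - 3 \left(-4 - 5\right) = \left(-3\right) \left(-9\right) = 27$)
$q = - \frac{1372}{3}$ ($q = \left(- \frac{1}{3}\right) 1372 = - \frac{1372}{3} \approx -457.33$)
$S{\left(B \right)} q = \left(-5\right) \left(- \frac{1372}{3}\right) = \frac{6860}{3}$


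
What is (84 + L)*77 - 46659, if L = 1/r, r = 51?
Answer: -2049664/51 ≈ -40190.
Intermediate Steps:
L = 1/51 ≈ 0.019608
(84 + L)*77 - 46659 = (84 + 1/51)*77 - 46659 = (4285/51)*77 - 46659 = 329945/51 - 46659 = -2049664/51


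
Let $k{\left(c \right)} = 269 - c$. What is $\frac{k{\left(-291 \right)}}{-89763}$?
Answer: $- \frac{560}{89763} \approx -0.0062387$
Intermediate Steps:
$\frac{k{\left(-291 \right)}}{-89763} = \frac{269 - -291}{-89763} = \left(269 + 291\right) \left(- \frac{1}{89763}\right) = 560 \left(- \frac{1}{89763}\right) = - \frac{560}{89763}$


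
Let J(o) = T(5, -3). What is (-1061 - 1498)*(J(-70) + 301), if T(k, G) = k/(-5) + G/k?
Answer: -3830823/5 ≈ -7.6617e+5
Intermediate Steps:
T(k, G) = -k/5 + G/k (T(k, G) = k*(-⅕) + G/k = -k/5 + G/k)
J(o) = -8/5 (J(o) = -⅕*5 - 3/5 = -1 - 3*⅕ = -1 - ⅗ = -8/5)
(-1061 - 1498)*(J(-70) + 301) = (-1061 - 1498)*(-8/5 + 301) = -2559*1497/5 = -3830823/5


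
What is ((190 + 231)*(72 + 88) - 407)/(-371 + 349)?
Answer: -66953/22 ≈ -3043.3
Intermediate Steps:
((190 + 231)*(72 + 88) - 407)/(-371 + 349) = (421*160 - 407)/(-22) = (67360 - 407)*(-1/22) = 66953*(-1/22) = -66953/22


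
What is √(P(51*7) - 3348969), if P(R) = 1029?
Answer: 2*I*√836985 ≈ 1829.7*I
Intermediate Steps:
√(P(51*7) - 3348969) = √(1029 - 3348969) = √(-3347940) = 2*I*√836985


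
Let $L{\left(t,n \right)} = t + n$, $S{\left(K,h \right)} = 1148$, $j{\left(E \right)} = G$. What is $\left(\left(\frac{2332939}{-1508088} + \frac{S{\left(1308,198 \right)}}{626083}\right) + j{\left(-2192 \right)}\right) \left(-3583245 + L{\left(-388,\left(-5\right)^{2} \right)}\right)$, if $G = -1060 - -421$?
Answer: $\frac{90306201870882220573}{39341177471} \approx 2.2955 \cdot 10^{9}$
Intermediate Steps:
$G = -639$ ($G = -1060 + 421 = -639$)
$j{\left(E \right)} = -639$
$L{\left(t,n \right)} = n + t$
$\left(\left(\frac{2332939}{-1508088} + \frac{S{\left(1308,198 \right)}}{626083}\right) + j{\left(-2192 \right)}\right) \left(-3583245 + L{\left(-388,\left(-5\right)^{2} \right)}\right) = \left(\left(\frac{2332939}{-1508088} + \frac{1148}{626083}\right) - 639\right) \left(-3583245 - \left(388 - \left(-5\right)^{2}\right)\right) = \left(\left(2332939 \left(- \frac{1}{1508088}\right) + 1148 \cdot \frac{1}{626083}\right) - 639\right) \left(-3583245 + \left(25 - 388\right)\right) = \left(\left(- \frac{2332939}{1508088} + \frac{1148}{626083}\right) - 639\right) \left(-3583245 - 363\right) = \left(- \frac{1458882162913}{944188259304} - 639\right) \left(-3583608\right) = \left(- \frac{604795179858169}{944188259304}\right) \left(-3583608\right) = \frac{90306201870882220573}{39341177471}$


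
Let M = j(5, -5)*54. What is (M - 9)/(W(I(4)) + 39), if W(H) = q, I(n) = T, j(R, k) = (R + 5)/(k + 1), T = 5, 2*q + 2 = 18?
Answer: -144/47 ≈ -3.0638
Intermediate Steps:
q = 8 (q = -1 + (½)*18 = -1 + 9 = 8)
j(R, k) = (5 + R)/(1 + k)
I(n) = 5
W(H) = 8
M = -135 (M = ((5 + 5)/(1 - 5))*54 = (10/(-4))*54 = -¼*10*54 = -5/2*54 = -135)
(M - 9)/(W(I(4)) + 39) = (-135 - 9)/(8 + 39) = -144/47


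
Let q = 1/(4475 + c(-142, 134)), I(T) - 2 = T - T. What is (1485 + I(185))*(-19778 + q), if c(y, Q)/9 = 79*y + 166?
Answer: -2793733302285/94993 ≈ -2.9410e+7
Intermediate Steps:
I(T) = 2 (I(T) = 2 + (T - T) = 2 + 0 = 2)
c(y, Q) = 1494 + 711*y (c(y, Q) = 9*(79*y + 166) = 9*(166 + 79*y) = 1494 + 711*y)
q = -1/94993 (q = 1/(4475 + (1494 + 711*(-142))) = 1/(4475 + (1494 - 100962)) = 1/(4475 - 99468) = 1/(-94993) = -1/94993 ≈ -1.0527e-5)
(1485 + I(185))*(-19778 + q) = (1485 + 2)*(-19778 - 1/94993) = 1487*(-1878771555/94993) = -2793733302285/94993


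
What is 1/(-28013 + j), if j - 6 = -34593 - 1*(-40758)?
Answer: -1/21842 ≈ -4.5783e-5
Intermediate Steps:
j = 6171 (j = 6 + (-34593 - 1*(-40758)) = 6 + (-34593 + 40758) = 6 + 6165 = 6171)
1/(-28013 + j) = 1/(-28013 + 6171) = 1/(-21842) = -1/21842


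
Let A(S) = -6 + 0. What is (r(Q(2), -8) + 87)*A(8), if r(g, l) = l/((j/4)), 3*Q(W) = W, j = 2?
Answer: -426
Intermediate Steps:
Q(W) = W/3
r(g, l) = 2*l (r(g, l) = l/((2/4)) = l/((2*(¼))) = l/(½) = l*2 = 2*l)
A(S) = -6
(r(Q(2), -8) + 87)*A(8) = (2*(-8) + 87)*(-6) = (-16 + 87)*(-6) = 71*(-6) = -426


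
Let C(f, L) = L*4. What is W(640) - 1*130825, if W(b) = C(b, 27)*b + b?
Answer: -61065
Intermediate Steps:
C(f, L) = 4*L
W(b) = 109*b (W(b) = (4*27)*b + b = 108*b + b = 109*b)
W(640) - 1*130825 = 109*640 - 1*130825 = 69760 - 130825 = -61065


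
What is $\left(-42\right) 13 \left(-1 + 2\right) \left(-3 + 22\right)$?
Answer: $-10374$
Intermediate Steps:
$\left(-42\right) 13 \left(-1 + 2\right) \left(-3 + 22\right) = - 546 \cdot 1 \cdot 19 = \left(-546\right) 19 = -10374$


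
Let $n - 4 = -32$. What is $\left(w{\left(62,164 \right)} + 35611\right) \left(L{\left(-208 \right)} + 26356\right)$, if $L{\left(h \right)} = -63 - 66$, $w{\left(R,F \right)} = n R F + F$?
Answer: $-6528660883$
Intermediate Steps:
$n = -28$ ($n = 4 - 32 = -28$)
$w{\left(R,F \right)} = F - 28 F R$ ($w{\left(R,F \right)} = - 28 R F + F = - 28 F R + F = F - 28 F R$)
$L{\left(h \right)} = -129$ ($L{\left(h \right)} = -63 - 66 = -129$)
$\left(w{\left(62,164 \right)} + 35611\right) \left(L{\left(-208 \right)} + 26356\right) = \left(164 \left(1 - 1736\right) + 35611\right) \left(-129 + 26356\right) = \left(164 \left(1 - 1736\right) + 35611\right) 26227 = \left(164 \left(-1735\right) + 35611\right) 26227 = \left(-284540 + 35611\right) 26227 = \left(-248929\right) 26227 = -6528660883$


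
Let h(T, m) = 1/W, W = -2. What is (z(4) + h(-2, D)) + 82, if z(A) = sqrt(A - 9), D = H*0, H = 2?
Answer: 163/2 + I*sqrt(5) ≈ 81.5 + 2.2361*I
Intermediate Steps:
D = 0 (D = 2*0 = 0)
h(T, m) = -1/2 (h(T, m) = 1/(-2) = -1/2)
z(A) = sqrt(-9 + A)
(z(4) + h(-2, D)) + 82 = (sqrt(-9 + 4) - 1/2) + 82 = (sqrt(-5) - 1/2) + 82 = (I*sqrt(5) - 1/2) + 82 = (-1/2 + I*sqrt(5)) + 82 = 163/2 + I*sqrt(5)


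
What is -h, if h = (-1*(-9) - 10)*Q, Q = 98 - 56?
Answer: 42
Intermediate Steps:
Q = 42
h = -42 (h = (-1*(-9) - 10)*42 = (9 - 10)*42 = -1*42 = -42)
-h = -1*(-42) = 42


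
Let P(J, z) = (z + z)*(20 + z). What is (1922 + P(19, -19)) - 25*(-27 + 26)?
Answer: 1909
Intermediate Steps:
P(J, z) = 2*z*(20 + z) (P(J, z) = (2*z)*(20 + z) = 2*z*(20 + z))
(1922 + P(19, -19)) - 25*(-27 + 26) = (1922 + 2*(-19)*(20 - 19)) - 25*(-27 + 26) = (1922 + 2*(-19)*1) - 25*(-1) = (1922 - 38) + 25 = 1884 + 25 = 1909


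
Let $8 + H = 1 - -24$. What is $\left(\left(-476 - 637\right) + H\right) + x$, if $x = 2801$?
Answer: $1705$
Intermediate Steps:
$H = 17$ ($H = -8 + \left(1 - -24\right) = -8 + \left(1 + 24\right) = -8 + 25 = 17$)
$\left(\left(-476 - 637\right) + H\right) + x = \left(\left(-476 - 637\right) + 17\right) + 2801 = \left(-1113 + 17\right) + 2801 = -1096 + 2801 = 1705$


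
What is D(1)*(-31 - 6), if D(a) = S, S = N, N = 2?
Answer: -74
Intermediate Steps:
S = 2
D(a) = 2
D(1)*(-31 - 6) = 2*(-31 - 6) = 2*(-37) = -74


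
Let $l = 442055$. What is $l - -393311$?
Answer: $835366$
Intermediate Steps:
$l - -393311 = 442055 - -393311 = 442055 + 393311 = 835366$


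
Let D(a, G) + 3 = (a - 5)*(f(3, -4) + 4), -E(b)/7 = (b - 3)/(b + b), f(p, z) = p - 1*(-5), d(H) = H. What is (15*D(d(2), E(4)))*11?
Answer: -6435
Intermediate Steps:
f(p, z) = 5 + p (f(p, z) = p + 5 = 5 + p)
E(b) = -7*(-3 + b)/(2*b) (E(b) = -7*(b - 3)/(b + b) = -7*(-3 + b)/(2*b))
D(a, G) = -63 + 12*a (D(a, G) = -3 + (a - 5)*((5 + 3) + 4) = -3 + (-5 + a)*(8 + 4) = -3 + (-5 + a)*12 = -3 + (-60 + 12*a) = -63 + 12*a)
(15*D(d(2), E(4)))*11 = (15*(-63 + 12*2))*11 = (15*(-63 + 24))*11 = (15*(-39))*11 = -585*11 = -6435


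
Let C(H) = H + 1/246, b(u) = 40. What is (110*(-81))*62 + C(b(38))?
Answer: -135885479/246 ≈ -5.5238e+5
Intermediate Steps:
C(H) = 1/246 + H (C(H) = H + 1/246 = 1/246 + H)
(110*(-81))*62 + C(b(38)) = (110*(-81))*62 + (1/246 + 40) = -8910*62 + 9841/246 = -552420 + 9841/246 = -135885479/246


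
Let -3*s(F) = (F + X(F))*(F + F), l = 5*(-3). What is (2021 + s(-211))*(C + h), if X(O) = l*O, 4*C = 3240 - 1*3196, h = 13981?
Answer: 5842364264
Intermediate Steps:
l = -15
C = 11 (C = (3240 - 1*3196)/4 = (3240 - 3196)/4 = (1/4)*44 = 11)
X(O) = -15*O
s(F) = 28*F**2/3 (s(F) = -(F - 15*F)*(F + F)/3 = -(-14*F)*2*F/3 = -(-28)*F**2/3 = 28*F**2/3)
(2021 + s(-211))*(C + h) = (2021 + (28/3)*(-211)**2)*(11 + 13981) = (2021 + (28/3)*44521)*13992 = (2021 + 1246588/3)*13992 = (1252651/3)*13992 = 5842364264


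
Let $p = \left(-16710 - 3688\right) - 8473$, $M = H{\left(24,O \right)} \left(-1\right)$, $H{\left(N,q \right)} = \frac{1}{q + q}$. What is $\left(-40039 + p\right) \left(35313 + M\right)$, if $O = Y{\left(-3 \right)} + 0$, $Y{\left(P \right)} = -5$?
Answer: $-2433425721$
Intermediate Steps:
$O = -5$ ($O = -5 + 0 = -5$)
$H{\left(N,q \right)} = \frac{1}{2 q}$
$M = \frac{1}{10}$ ($M = \frac{1}{2 \left(-5\right)} \left(-1\right) = \frac{1}{2} \left(- \frac{1}{5}\right) \left(-1\right) = \left(- \frac{1}{10}\right) \left(-1\right) = \frac{1}{10} \approx 0.1$)
$p = -28871$ ($p = -20398 - 8473 = -28871$)
$\left(-40039 + p\right) \left(35313 + M\right) = \left(-40039 - 28871\right) \left(35313 + \frac{1}{10}\right) = \left(-68910\right) \frac{353131}{10} = -2433425721$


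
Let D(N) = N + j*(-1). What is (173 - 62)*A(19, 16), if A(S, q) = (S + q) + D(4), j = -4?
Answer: 4773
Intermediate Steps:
D(N) = 4 + N (D(N) = N - 4*(-1) = N + 4 = 4 + N)
A(S, q) = 8 + S + q (A(S, q) = (S + q) + (4 + 4) = (S + q) + 8 = 8 + S + q)
(173 - 62)*A(19, 16) = (173 - 62)*(8 + 19 + 16) = 111*43 = 4773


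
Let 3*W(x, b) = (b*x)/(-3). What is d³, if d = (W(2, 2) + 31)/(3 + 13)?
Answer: 20796875/2985984 ≈ 6.9648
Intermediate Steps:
W(x, b) = -b*x/9 (W(x, b) = ((b*x)/(-3))/3 = ((b*x)*(-⅓))/3 = (-b*x/3)/3 = -b*x/9)
d = 275/144 (d = (-⅑*2*2 + 31)/(3 + 13) = (-4/9 + 31)/16 = (275/9)*(1/16) = 275/144 ≈ 1.9097)
d³ = (275/144)³ = 20796875/2985984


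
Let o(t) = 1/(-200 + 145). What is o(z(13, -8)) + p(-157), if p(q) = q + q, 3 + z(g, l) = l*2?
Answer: -17271/55 ≈ -314.02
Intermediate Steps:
z(g, l) = -3 + 2*l (z(g, l) = -3 + l*2 = -3 + 2*l)
p(q) = 2*q
o(t) = -1/55 (o(t) = 1/(-55) = -1/55)
o(z(13, -8)) + p(-157) = -1/55 + 2*(-157) = -1/55 - 314 = -17271/55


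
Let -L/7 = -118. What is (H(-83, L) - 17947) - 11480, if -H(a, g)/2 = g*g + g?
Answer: -1395631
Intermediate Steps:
L = 826 (L = -7*(-118) = 826)
H(a, g) = -2*g - 2*g² (H(a, g) = -2*(g*g + g) = -2*(g² + g) = -2*(g + g²) = -2*g - 2*g²)
(H(-83, L) - 17947) - 11480 = (-2*826*(1 + 826) - 17947) - 11480 = (-2*826*827 - 17947) - 11480 = (-1366204 - 17947) - 11480 = -1384151 - 11480 = -1395631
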